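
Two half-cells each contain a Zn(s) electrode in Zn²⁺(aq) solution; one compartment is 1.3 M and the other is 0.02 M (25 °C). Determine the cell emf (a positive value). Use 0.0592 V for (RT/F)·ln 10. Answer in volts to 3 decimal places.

0.054 V

For a concentration cell E°cell = 0, since both electrodes use the same couple.
The compartment with the higher Zn²⁺(aq) concentration (1.3 M) acts as the cathode; ions are reduced there and produced at the dilute (0.02 M) anode.
With n = 2, Ecell = −(0.0592/2)·log([dilute]/[conc]) = −(0.0592/2)·log(0.02/1.3) = +0.054 V.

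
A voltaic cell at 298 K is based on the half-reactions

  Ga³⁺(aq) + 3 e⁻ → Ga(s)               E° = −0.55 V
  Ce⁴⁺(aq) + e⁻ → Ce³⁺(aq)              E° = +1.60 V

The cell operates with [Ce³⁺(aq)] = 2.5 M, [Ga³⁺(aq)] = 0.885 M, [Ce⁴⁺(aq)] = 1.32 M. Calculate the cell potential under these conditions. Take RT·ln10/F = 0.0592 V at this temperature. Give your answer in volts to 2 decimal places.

The Ce⁴⁺/Ce³⁺ couple has the more positive E°, so it is the cathode; Ga³⁺/Ga is the anode.
E°cell = E°cat − E°an = +1.60 − (−0.55) = +2.15 V; n = 3.
Balancing gives 3 Ce⁴⁺(aq) + Ga(s) → 3 Ce³⁺(aq) + Ga³⁺(aq); hence Q = ([Ce³⁺(aq)]^3·[Ga³⁺(aq)]) / [Ce⁴⁺(aq)]^3 = 6.01 (log Q = 0.779).
E = E° − (0.0592/n)·log Q = +2.15 − (0.0592/3)(0.779) = +2.13 V.

+2.13 V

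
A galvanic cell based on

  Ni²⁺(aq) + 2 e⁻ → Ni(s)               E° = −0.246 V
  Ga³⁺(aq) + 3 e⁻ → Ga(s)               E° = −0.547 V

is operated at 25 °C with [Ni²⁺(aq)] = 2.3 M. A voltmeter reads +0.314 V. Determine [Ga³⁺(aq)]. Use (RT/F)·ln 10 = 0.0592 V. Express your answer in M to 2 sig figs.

Ni²⁺/Ni is the cathode (higher E°); E°cell = −0.246 − (−0.547) = +0.301 V with n = 6.
Since E = E° − (0.0592/n)·log Q, log Q = n(E° − E)/0.0592 = −1.318.
Balancing electrons gives 3 Ni²⁺(aq) + 2 Ga(s) → 3 Ni(s) + 2 Ga³⁺(aq); thus Q = [Ga³⁺(aq)]^2 / [Ni²⁺(aq)]^3.
Isolating [Ga³⁺(aq)] in Q = 10^{−1.318} yields log [Ga³⁺(aq)] = −0.116, i.e. 0.77 M.

0.77 M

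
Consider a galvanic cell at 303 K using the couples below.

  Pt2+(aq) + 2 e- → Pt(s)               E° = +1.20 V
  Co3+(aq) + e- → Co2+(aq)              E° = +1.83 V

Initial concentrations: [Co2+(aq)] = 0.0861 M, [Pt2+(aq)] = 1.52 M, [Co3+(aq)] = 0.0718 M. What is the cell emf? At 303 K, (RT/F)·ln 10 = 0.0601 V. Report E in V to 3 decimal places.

The Co³⁺/Co²⁺ couple has the more positive E°, so it is the cathode; Pt²⁺/Pt is the anode.
E°cell = +1.83 − (+1.20) = +0.63 V, with n = 2 electrons transferred.
For the overall reaction 2 Co3+(aq) + Pt(s) → 2 Co2+(aq) + Pt2+(aq), Q = ([Co2+(aq)]^2·[Pt2+(aq)]) / [Co3+(aq)]^2 = 2.19, giving log Q = 0.340.
E = E° − (0.0601/n)·log Q = +0.63 − (0.0601/2)(0.340) = +0.620 V.

+0.620 V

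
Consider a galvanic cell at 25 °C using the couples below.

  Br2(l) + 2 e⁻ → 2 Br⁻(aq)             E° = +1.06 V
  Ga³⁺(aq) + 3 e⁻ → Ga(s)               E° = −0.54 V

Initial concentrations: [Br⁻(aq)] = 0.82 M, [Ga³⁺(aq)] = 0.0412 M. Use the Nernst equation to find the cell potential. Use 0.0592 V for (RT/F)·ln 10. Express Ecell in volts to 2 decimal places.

+1.63 V

The Br₂/Br⁻ couple has the more positive E°, so it is the cathode; Ga³⁺/Ga is the anode.
E°cell = E°cat − E°an = +1.06 − (−0.54) = +1.60 V; n = 6.
The balanced reaction is 3 Br2(l) + 2 Ga(s) → 6 Br⁻(aq) + 2 Ga³⁺(aq), so Q = [Br⁻(aq)]^6·[Ga³⁺(aq)]^2 = 0.000516 and log Q = −3.287.
Applying E = E° − (RT ln10/nF)·log Q gives +1.60 − (0.0592/6)(−3.287) = +1.63 V.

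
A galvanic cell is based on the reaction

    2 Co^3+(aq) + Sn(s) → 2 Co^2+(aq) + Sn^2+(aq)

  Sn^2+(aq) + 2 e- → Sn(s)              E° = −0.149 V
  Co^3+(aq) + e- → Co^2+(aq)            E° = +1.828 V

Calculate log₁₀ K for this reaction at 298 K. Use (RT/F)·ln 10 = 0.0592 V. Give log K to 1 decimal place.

log K = 66.8

The Co³⁺/Co²⁺ couple is reduced (cathode); E°cell = +1.828 − (−0.149) = +1.977 V with n = 2.
At equilibrium E = 0, so log K = nE°cell / 0.0592 = (2)(+1.977) / 0.0592 = 66.8.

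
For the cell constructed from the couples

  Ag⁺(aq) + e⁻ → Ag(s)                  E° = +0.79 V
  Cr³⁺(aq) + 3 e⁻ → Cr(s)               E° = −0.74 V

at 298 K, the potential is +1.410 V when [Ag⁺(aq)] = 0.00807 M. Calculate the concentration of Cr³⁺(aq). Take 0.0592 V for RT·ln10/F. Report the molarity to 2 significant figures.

0.63 M

With Ag⁺/Ag at the cathode and Cr³⁺/Cr at the anode, E°cell = +0.79 − (−0.74) = +1.53 V (n = 3).
From the Nernst equation, log Q = n(E° − E)/0.0592 = 3·(+1.53 − (+1.410))/0.0592 = 6.081.
For 3 Ag⁺(aq) + Cr(s) → 3 Ag(s) + Cr³⁺(aq), the reaction quotient is Q = [Cr³⁺(aq)] / [Ag⁺(aq)]^3.
Solving for the unknown gives log [Cr³⁺(aq)] = −0.198, so [Cr³⁺(aq)] ≈ 0.63 M.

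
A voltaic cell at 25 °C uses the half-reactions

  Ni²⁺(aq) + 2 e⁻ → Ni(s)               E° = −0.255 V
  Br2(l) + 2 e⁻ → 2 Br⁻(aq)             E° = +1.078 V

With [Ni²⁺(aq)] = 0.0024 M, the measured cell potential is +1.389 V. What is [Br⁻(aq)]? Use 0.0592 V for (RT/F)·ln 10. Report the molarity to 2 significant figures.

2.3 M

Br₂/Br⁻ is the cathode (higher E°); E°cell = +1.078 − (−0.255) = +1.333 V with n = 2.
Since E = E° − (0.0592/n)·log Q, log Q = n(E° − E)/0.0592 = −1.892.
The balanced reaction is Br2(l) + Ni(s) → 2 Br⁻(aq) + Ni²⁺(aq), so Q = [Br⁻(aq)]^2·[Ni²⁺(aq)].
Isolating [Br⁻(aq)] in Q = 10^{−1.892} yields log [Br⁻(aq)] = 0.364, i.e. 2.3 M.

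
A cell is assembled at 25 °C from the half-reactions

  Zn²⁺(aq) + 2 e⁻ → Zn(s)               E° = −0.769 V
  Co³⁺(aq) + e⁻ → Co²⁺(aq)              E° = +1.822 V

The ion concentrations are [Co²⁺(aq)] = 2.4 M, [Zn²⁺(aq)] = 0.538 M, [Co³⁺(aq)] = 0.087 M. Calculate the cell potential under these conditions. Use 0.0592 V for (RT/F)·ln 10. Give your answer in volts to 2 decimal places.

Co³⁺/Co²⁺ is reduced (cathode, E° = +1.822 V) and Zn²⁺/Zn is oxidized (anode).
E°cell = +1.822 − (−0.769) = +2.591 V, with n = 2 electrons transferred.
Balancing gives 2 Co³⁺(aq) + Zn(s) → 2 Co²⁺(aq) + Zn²⁺(aq); hence Q = ([Co²⁺(aq)]^2·[Zn²⁺(aq)]) / [Co³⁺(aq)]^2 = 409 (log Q = 2.612).
Applying E = E° − (RT ln10/nF)·log Q gives +2.591 − (0.0592/2)(2.612) = +2.51 V.

+2.51 V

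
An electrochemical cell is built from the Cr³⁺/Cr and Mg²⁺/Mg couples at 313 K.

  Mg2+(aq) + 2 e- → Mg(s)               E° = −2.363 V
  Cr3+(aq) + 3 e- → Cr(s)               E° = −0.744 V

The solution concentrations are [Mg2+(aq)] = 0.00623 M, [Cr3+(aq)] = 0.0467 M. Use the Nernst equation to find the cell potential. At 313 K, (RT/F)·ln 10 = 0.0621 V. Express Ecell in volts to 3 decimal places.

Since E°(Cr³⁺/Cr) > E°(Mg²⁺/Mg), Cr³⁺/Cr serves as the cathode.
E°cell = −0.744 − (−2.363) = +1.619 V, with n = 6 electrons transferred.
Balancing gives 2 Cr3+(aq) + 3 Mg(s) → 2 Cr(s) + 3 Mg2+(aq); hence Q = [Mg2+(aq)]^3 / [Cr3+(aq)]^2 = 0.000111 (log Q = −3.955).
E = E° − (0.0621/n)·log Q = +1.619 − (0.0621/6)(−3.955) = +1.660 V.

+1.660 V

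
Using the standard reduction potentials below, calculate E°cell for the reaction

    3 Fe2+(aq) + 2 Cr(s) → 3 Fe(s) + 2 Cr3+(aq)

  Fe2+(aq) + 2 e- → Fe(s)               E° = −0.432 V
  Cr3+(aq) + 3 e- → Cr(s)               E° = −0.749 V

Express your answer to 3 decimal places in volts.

+0.317 V

In the reaction as written, Fe2+(aq) is reduced (cathode) and Cr3+(aq) is produced by oxidation at the anode.
E°cell = E°(cathode) − E°(anode) = −0.432 − (−0.749) = +0.317 V.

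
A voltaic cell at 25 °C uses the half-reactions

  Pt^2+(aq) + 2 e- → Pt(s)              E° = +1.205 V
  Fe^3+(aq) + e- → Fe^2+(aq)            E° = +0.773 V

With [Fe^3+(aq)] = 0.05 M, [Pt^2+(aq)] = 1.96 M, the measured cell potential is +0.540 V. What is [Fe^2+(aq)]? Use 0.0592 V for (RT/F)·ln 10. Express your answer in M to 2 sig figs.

2.4 M

The Pt²⁺/Pt couple has the larger reduction potential, so it is the cathode: E°cell = +1.205 − (+0.773) = +0.432 V and n = 2.
From the Nernst equation, log Q = n(E° − E)/0.0592 = 2·(+0.432 − (+0.540))/0.0592 = −3.649.
Balancing electrons gives Pt^2+(aq) + 2 Fe^2+(aq) → Pt(s) + 2 Fe^3+(aq); thus Q = [Fe^3+(aq)]^2 / ([Pt^2+(aq)]·[Fe^2+(aq)]^2).
Solving for the unknown gives log [Fe^2+(aq)] = 0.377, so [Fe^2+(aq)] ≈ 2.4 M.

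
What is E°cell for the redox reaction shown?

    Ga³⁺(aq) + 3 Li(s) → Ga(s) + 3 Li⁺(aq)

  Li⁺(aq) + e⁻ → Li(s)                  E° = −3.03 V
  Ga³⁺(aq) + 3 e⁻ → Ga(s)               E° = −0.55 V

+2.48 V

Ga³⁺(aq) gains electrons, so the Ga³⁺/Ga couple is the cathode; the Li⁺/Li couple is the anode.
E°cell = E°(cathode) − E°(anode) = −0.55 − (−3.03) = +2.48 V.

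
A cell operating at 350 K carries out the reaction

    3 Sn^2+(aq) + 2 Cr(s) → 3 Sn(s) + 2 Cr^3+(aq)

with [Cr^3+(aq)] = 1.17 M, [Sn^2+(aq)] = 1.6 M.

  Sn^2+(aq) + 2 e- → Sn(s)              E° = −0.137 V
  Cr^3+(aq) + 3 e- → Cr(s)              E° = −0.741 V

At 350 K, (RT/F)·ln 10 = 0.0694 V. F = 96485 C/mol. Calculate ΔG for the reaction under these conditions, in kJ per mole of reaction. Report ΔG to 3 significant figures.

−353 kJ/mol

The standard cell potential is −0.137 − (−0.741) = +0.604 V, with n = 6 electrons in the balanced equation.
The reaction quotient is [Cr^3+(aq)]^2 / [Sn^2+(aq)]^3 = 0.334; by Nernst, E = +0.604 − (0.0694/6)(−0.476) = +0.6095 V.
ΔG = −nFE = −(6)(96485)(+0.6095) J/mol = −353 kJ/mol.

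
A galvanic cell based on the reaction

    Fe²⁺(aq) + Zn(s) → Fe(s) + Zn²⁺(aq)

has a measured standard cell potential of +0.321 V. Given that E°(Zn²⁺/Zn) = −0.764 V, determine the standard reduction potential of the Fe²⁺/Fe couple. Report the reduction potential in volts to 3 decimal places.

In the reaction as written the Fe²⁺/Fe couple is reduced (cathode) and Zn²⁺/Zn is oxidized (anode), so E°cell = E°(Fe²⁺/Fe) − E°(Zn²⁺/Zn).
E°(Fe²⁺/Fe) = E°cell + E°(anode) = +0.321 + (−0.764) = −0.443 V.

−0.443 V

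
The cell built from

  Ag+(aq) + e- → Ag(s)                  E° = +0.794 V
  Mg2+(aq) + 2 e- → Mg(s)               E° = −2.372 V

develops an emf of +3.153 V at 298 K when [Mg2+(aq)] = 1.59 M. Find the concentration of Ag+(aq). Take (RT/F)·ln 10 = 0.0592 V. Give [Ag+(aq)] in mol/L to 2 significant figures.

With Ag⁺/Ag at the cathode and Mg²⁺/Mg at the anode, E°cell = +0.794 − (−2.372) = +3.166 V (n = 2).
Since E = E° − (0.0592/n)·log Q, log Q = n(E° − E)/0.0592 = 0.439.
The balanced reaction is 2 Ag+(aq) + Mg(s) → 2 Ag(s) + Mg2+(aq), so Q = [Mg2+(aq)] / [Ag+(aq)]^2.
Substituting the known concentrations and solving, log [Ag+(aq)] = −0.119 and [Ag+(aq)] = 0.76 M.

0.76 M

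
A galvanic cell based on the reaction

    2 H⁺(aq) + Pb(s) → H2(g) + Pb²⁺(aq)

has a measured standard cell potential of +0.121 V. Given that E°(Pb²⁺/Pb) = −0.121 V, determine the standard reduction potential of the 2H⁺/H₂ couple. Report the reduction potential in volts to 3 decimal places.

+0.000 V

In the reaction as written the 2H⁺/H₂ couple is reduced (cathode) and Pb²⁺/Pb is oxidized (anode), so E°cell = E°(2H⁺/H₂) − E°(Pb²⁺/Pb).
E°(2H⁺/H₂) = E°cell + E°(anode) = +0.121 + (−0.121) = +0.000 V.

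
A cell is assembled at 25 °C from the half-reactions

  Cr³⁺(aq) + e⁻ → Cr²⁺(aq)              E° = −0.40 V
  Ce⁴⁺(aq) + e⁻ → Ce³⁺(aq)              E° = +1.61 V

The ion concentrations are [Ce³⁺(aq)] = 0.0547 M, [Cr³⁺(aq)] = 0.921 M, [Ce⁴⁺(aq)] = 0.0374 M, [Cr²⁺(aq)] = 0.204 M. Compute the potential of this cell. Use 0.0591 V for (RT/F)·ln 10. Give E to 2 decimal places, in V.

+1.96 V

The Ce⁴⁺/Ce³⁺ couple has the more positive E°, so it is the cathode; Cr³⁺/Cr²⁺ is the anode.
E°cell = E°cat − E°an = +1.61 − (−0.40) = +2.01 V; n = 1.
Balancing gives Ce⁴⁺(aq) + Cr²⁺(aq) → Ce³⁺(aq) + Cr³⁺(aq); hence Q = ([Ce³⁺(aq)]·[Cr³⁺(aq)]) / ([Ce⁴⁺(aq)]·[Cr²⁺(aq)]) = 6.6 (log Q = 0.820).
E = E° − (0.0591/n)·log Q = +2.01 − (0.0591/1)(0.820) = +1.96 V.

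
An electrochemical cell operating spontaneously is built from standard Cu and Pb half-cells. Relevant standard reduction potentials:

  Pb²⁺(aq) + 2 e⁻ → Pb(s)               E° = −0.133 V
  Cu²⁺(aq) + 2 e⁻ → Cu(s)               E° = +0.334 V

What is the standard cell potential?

+0.467 V

The Cu²⁺/Cu couple has the higher E°, so Cu ion is reduced (cathode) and Pb is oxidized (anode).
E°cell = E°(cathode) − E°(anode) = +0.334 − (−0.133) = +0.467 V.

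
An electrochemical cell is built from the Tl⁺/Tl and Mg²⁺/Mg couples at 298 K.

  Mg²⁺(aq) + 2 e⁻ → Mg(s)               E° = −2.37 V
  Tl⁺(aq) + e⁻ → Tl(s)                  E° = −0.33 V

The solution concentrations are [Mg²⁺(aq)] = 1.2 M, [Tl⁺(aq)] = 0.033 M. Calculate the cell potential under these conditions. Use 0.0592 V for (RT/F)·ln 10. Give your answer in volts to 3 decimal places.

Tl⁺/Tl is reduced (cathode, E° = −0.33 V) and Mg²⁺/Mg is oxidized (anode).
E°cell = −0.33 − (−2.37) = +2.04 V, with n = 2 electrons transferred.
Balancing gives 2 Tl⁺(aq) + Mg(s) → 2 Tl(s) + Mg²⁺(aq); hence Q = [Mg²⁺(aq)] / [Tl⁺(aq)]^2 = 1.1×10^3 (log Q = 3.042).
By the Nernst equation, E = +2.04 − (0.0592/2)·(3.042) = +1.950 V.

+1.950 V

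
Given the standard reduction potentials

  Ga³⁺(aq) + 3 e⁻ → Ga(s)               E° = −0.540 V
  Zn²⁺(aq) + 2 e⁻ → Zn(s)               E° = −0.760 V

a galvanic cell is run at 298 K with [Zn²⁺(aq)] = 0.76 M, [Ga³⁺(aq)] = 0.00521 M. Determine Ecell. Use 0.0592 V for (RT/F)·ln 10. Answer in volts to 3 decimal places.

Ga³⁺/Ga is reduced (cathode, E° = −0.540 V) and Zn²⁺/Zn is oxidized (anode).
The standard potential is −0.540 − (−0.760) = +0.220 V and the balanced reaction transfers n = 6 electrons.
The balanced reaction is 2 Ga³⁺(aq) + 3 Zn(s) → 2 Ga(s) + 3 Zn²⁺(aq), so Q = [Zn²⁺(aq)]^3 / [Ga³⁺(aq)]^2 = 1.62×10^4 and log Q = 4.209.
By the Nernst equation, E = +0.220 − (0.0592/6)·(4.209) = +0.178 V.

+0.178 V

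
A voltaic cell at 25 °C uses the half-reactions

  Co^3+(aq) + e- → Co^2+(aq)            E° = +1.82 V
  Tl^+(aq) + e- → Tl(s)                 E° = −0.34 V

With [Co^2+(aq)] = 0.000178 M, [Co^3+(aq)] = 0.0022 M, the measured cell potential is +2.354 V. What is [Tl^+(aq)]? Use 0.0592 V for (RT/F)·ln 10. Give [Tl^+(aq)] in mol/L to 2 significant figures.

0.0065 M

The Co³⁺/Co²⁺ couple has the larger reduction potential, so it is the cathode: E°cell = +1.82 − (−0.34) = +2.16 V and n = 1.
From the Nernst equation, log Q = n(E° − E)/0.0592 = 1·(+2.16 − (+2.354))/0.0592 = −3.277.
The balanced reaction is Co^3+(aq) + Tl(s) → Co^2+(aq) + Tl^+(aq), so Q = ([Co^2+(aq)]·[Tl^+(aq)]) / [Co^3+(aq)].
Substituting the known concentrations and solving, log [Tl^+(aq)] = −2.185 and [Tl^+(aq)] = 0.0065 M.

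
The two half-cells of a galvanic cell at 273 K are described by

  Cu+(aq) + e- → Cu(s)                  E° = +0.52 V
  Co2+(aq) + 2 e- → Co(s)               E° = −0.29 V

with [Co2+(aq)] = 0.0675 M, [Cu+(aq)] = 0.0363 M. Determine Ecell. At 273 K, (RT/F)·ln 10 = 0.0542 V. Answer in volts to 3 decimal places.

Cu⁺/Cu is reduced (cathode, E° = +0.52 V) and Co²⁺/Co is oxidized (anode).
E°cell = +0.52 − (−0.29) = +0.81 V, with n = 2 electrons transferred.
The balanced reaction is 2 Cu+(aq) + Co(s) → 2 Cu(s) + Co2+(aq), so Q = [Co2+(aq)] / [Cu+(aq)]^2 = 51.2 and log Q = 1.709.
By the Nernst equation, E = +0.81 − (0.0542/2)·(1.709) = +0.764 V.

+0.764 V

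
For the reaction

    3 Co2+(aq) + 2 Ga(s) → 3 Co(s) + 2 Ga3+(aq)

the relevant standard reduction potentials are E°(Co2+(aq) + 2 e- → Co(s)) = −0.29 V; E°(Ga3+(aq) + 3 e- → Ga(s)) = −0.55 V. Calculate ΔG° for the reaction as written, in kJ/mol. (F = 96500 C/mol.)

In the reaction as written Co2+(aq) is reduced, so the Co²⁺/Co couple is the cathode and Ga³⁺/Ga is the anode.
E°cell = −0.29 − (−0.55) = +0.26 V; balancing electrons gives n = 6.
ΔG° = −nFE°cell = −(6)(96500)(+0.26) J/mol = −151 kJ/mol.

−151 kJ/mol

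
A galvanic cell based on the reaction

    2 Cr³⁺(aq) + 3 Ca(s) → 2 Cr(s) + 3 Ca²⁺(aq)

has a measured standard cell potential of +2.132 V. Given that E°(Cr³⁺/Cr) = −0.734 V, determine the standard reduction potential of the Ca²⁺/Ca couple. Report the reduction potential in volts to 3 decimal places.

−2.866 V

In the reaction as written the Cr³⁺/Cr couple is reduced (cathode) and Ca²⁺/Ca is oxidized (anode), so E°cell = E°(Cr³⁺/Cr) − E°(Ca²⁺/Ca).
E°(Ca²⁺/Ca) = E°(cathode) − E°cell = −0.734 − (+2.132) = −2.866 V.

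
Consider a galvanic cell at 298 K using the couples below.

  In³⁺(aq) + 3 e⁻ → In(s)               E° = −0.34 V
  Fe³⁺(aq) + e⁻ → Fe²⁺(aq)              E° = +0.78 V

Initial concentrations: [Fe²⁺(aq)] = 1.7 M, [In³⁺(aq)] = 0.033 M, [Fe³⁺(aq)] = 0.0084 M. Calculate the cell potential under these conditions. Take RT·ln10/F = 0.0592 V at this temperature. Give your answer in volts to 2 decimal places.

+1.01 V

Since E°(Fe³⁺/Fe²⁺) > E°(In³⁺/In), Fe³⁺/Fe²⁺ serves as the cathode.
E°cell = +0.78 − (−0.34) = +1.12 V, with n = 3 electrons transferred.
For the overall reaction 3 Fe³⁺(aq) + In(s) → 3 Fe²⁺(aq) + In³⁺(aq), Q = ([Fe²⁺(aq)]^3·[In³⁺(aq)]) / [Fe³⁺(aq)]^3 = 2.74×10^5, giving log Q = 5.437.
E = E° − (0.0592/n)·log Q = +1.12 − (0.0592/3)(5.437) = +1.01 V.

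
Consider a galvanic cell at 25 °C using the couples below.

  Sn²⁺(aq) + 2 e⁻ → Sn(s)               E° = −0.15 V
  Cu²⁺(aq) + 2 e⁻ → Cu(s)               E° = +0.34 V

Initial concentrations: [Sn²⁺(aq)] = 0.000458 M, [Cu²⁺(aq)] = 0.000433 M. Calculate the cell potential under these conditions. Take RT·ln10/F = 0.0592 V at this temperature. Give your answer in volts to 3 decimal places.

Since E°(Cu²⁺/Cu) > E°(Sn²⁺/Sn), Cu²⁺/Cu serves as the cathode.
E°cell = +0.34 − (−0.15) = +0.49 V, with n = 2 electrons transferred.
For the overall reaction Cu²⁺(aq) + Sn(s) → Cu(s) + Sn²⁺(aq), Q = [Sn²⁺(aq)] / [Cu²⁺(aq)] = 1.06, giving log Q = 0.024.
Applying E = E° − (RT ln10/nF)·log Q gives +0.49 − (0.0592/2)(0.024) = +0.489 V.

+0.489 V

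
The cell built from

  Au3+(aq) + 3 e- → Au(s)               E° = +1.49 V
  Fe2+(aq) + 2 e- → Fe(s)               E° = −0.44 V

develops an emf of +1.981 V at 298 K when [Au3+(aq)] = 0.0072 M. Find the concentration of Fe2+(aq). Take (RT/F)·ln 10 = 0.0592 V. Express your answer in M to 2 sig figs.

0.00071 M

The Au³⁺/Au couple has the larger reduction potential, so it is the cathode: E°cell = +1.49 − (−0.44) = +1.93 V and n = 6.
Rearranging E = E° − (0.0592/n)·log Q gives log Q = 6(+1.93 − (+1.981))/0.0592 = −5.169.
For 2 Au3+(aq) + 3 Fe(s) → 2 Au(s) + 3 Fe2+(aq), the reaction quotient is Q = [Fe2+(aq)]^3 / [Au3+(aq)]^2.
Substituting the known concentrations and solving, log [Fe2+(aq)] = −3.151 and [Fe2+(aq)] = 0.00071 M.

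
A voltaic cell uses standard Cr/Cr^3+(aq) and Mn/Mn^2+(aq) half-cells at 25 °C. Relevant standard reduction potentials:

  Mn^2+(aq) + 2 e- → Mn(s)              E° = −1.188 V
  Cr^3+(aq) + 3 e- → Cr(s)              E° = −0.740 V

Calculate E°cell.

+0.448 V

Of the two couples in this cell, the one with the more positive reduction potential is reduced at the cathode: here that is Cr³⁺/Cr (−0.740 V); Mn²⁺/Mn (−1.188 V) is the anode.
E°cell = E°(cathode) − E°(anode) = −0.740 − (−1.188) = +0.448 V.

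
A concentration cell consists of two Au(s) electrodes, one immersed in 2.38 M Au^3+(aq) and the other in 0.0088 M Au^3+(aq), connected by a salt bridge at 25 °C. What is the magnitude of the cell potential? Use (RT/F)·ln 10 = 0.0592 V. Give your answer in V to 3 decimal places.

For a concentration cell E°cell = 0, since both electrodes use the same couple.
The compartment with the higher Au^3+(aq) concentration (2.38 M) acts as the cathode; ions are reduced there and produced at the dilute (0.0088 M) anode.
With n = 3, Ecell = −(0.0592/3)·log([dilute]/[conc]) = −(0.0592/3)·log(0.0088/2.38) = +0.048 V.

0.048 V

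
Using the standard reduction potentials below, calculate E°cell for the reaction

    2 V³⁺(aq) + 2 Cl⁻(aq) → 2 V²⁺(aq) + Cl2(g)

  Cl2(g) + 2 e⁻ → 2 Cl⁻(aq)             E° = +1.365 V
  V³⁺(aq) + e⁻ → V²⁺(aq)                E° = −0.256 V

V³⁺(aq) gains electrons, so the V³⁺/V²⁺ couple is the cathode; the Cl₂/Cl⁻ couple is the anode.
E°cell = E°(cathode) − E°(anode) = −0.256 − (+1.365) = −1.621 V.
The negative E°cell means the reaction is non-spontaneous in the direction written.

−1.621 V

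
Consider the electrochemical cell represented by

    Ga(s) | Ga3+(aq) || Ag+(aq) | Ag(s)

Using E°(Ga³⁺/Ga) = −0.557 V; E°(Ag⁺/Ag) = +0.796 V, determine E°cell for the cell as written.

+1.353 V

By convention the left-hand electrode in cell notation is the anode (oxidation) and the right-hand electrode is the cathode (reduction).
E°cell = E°(right) − E°(left) = +0.796 − (−0.557) = +1.353 V.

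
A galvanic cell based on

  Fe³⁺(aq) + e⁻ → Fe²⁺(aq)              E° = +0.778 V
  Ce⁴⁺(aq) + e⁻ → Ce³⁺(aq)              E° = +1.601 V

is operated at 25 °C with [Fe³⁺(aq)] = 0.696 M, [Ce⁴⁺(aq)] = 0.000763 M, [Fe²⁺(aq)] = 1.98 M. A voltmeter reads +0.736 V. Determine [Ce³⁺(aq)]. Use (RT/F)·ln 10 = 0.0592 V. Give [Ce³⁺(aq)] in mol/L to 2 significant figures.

Ce⁴⁺/Ce³⁺ is the cathode (higher E°); E°cell = +1.601 − (+0.778) = +0.823 V with n = 1.
From the Nernst equation, log Q = n(E° − E)/0.0592 = 1·(+0.823 − (+0.736))/0.0592 = 1.470.
For Ce⁴⁺(aq) + Fe²⁺(aq) → Ce³⁺(aq) + Fe³⁺(aq), the reaction quotient is Q = ([Ce³⁺(aq)]·[Fe³⁺(aq)]) / ([Ce⁴⁺(aq)]·[Fe²⁺(aq)]).
Solving for the unknown gives log [Ce³⁺(aq)] = −1.193, so [Ce³⁺(aq)] ≈ 0.064 M.

0.064 M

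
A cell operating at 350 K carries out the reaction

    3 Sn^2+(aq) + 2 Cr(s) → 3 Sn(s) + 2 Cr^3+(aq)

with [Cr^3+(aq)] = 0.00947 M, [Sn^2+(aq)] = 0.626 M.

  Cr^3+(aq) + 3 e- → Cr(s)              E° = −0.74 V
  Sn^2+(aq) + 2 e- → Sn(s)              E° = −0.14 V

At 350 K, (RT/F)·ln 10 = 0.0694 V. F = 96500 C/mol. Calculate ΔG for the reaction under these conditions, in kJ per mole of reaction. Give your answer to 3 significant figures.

With Sn²⁺/Sn reduced at the cathode, E°cell = −0.14 − (−0.74) = +0.60 V and n = 6.
The reaction quotient is [Cr^3+(aq)]^2 / [Sn^2+(aq)]^3 = 0.000366; by Nernst, E = +0.60 − (0.0694/6)(−3.437) = +0.6398 V.
Finally ΔG = −nFE = −(6)(96500 C/mol)(+0.6398 V) = −370 kJ/mol.

−370 kJ/mol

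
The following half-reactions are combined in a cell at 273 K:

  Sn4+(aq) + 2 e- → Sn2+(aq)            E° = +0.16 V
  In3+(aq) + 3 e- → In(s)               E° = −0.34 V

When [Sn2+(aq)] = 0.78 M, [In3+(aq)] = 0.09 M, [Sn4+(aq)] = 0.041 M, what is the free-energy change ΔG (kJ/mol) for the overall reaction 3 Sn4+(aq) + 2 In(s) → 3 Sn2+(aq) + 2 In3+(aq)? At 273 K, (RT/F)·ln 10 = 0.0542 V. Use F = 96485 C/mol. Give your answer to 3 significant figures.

−280 kJ/mol

E°cell = +0.16 − (−0.34) = +0.50 V; the balanced reaction transfers n = 6 electrons.
The reaction quotient is ([Sn2+(aq)]^3·[In3+(aq)]^2) / [Sn4+(aq)]^3 = 55.8; by Nernst, E = +0.50 − (0.0542/6)(1.746) = +0.4842 V.
Finally ΔG = −nFE = −(6)(96485 C/mol)(+0.4842 V) = −280 kJ/mol.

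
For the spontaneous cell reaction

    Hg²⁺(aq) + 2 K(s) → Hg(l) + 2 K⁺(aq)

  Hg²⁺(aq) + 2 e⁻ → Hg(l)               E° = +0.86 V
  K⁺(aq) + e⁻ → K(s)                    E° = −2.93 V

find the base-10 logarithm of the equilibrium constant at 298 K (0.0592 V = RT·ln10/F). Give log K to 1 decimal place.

The Hg²⁺/Hg couple is reduced (cathode); E°cell = +0.86 − (−2.93) = +3.79 V with n = 2.
At equilibrium E = 0, so log K = nE°cell / 0.0592 = (2)(+3.79) / 0.0592 = 128.0.

log K = 128.0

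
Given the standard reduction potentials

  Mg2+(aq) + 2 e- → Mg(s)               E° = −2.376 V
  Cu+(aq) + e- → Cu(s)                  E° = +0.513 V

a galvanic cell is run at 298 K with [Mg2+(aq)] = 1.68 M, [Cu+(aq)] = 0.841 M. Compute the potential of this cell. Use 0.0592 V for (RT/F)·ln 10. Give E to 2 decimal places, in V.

+2.88 V

Since E°(Cu⁺/Cu) > E°(Mg²⁺/Mg), Cu⁺/Cu serves as the cathode.
E°cell = E°cat − E°an = +0.513 − (−2.376) = +2.889 V; n = 2.
Balancing gives 2 Cu+(aq) + Mg(s) → 2 Cu(s) + Mg2+(aq); hence Q = [Mg2+(aq)] / [Cu+(aq)]^2 = 2.38 (log Q = 0.376).
Applying E = E° − (RT ln10/nF)·log Q gives +2.889 − (0.0592/2)(0.376) = +2.88 V.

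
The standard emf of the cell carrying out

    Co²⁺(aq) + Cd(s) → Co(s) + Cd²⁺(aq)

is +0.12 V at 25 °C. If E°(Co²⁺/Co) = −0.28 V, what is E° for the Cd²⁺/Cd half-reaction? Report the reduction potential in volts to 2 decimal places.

In the reaction as written the Co²⁺/Co couple is reduced (cathode) and Cd²⁺/Cd is oxidized (anode), so E°cell = E°(Co²⁺/Co) − E°(Cd²⁺/Cd).
E°(Cd²⁺/Cd) = E°(cathode) − E°cell = −0.28 − (+0.12) = −0.40 V.

−0.40 V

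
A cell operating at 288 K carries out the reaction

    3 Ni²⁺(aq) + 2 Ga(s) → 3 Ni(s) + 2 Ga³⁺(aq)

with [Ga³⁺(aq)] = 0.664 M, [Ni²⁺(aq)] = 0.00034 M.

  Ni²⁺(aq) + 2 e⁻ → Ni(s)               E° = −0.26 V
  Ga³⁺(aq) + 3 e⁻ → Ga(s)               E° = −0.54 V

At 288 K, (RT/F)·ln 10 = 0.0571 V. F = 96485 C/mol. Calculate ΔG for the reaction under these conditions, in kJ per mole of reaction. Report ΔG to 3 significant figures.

E°cell = −0.26 − (−0.54) = +0.28 V; the balanced reaction transfers n = 6 electrons.
Here Q = [Ga³⁺(aq)]^2 / [Ni²⁺(aq)]^3 = 1.12×10^10 (log Q = 10.050), giving E = +0.28 − (0.0571/6)·(10.050) = +0.1844 V.
Finally ΔG = −nFE = −(6)(96485 C/mol)(+0.1844 V) = −107 kJ/mol.

−107 kJ/mol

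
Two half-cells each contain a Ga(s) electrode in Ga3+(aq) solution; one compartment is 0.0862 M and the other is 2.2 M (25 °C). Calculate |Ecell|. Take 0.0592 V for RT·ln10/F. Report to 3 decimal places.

0.028 V

For a concentration cell E°cell = 0, since both electrodes use the same couple.
The compartment with the higher Ga3+(aq) concentration (2.2 M) acts as the cathode; ions are reduced there and produced at the dilute (0.0862 M) anode.
With n = 3, Ecell = −(0.0592/3)·log([dilute]/[conc]) = −(0.0592/3)·log(0.0862/2.2) = +0.028 V.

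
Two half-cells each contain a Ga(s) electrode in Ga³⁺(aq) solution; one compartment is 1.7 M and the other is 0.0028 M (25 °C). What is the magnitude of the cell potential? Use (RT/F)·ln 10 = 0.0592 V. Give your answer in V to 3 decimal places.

0.055 V

For a concentration cell E°cell = 0, since both electrodes use the same couple.
The compartment with the higher Ga³⁺(aq) concentration (1.7 M) acts as the cathode; ions are reduced there and produced at the dilute (0.0028 M) anode.
With n = 3, Ecell = −(0.0592/3)·log([dilute]/[conc]) = −(0.0592/3)·log(0.0028/1.7) = +0.055 V.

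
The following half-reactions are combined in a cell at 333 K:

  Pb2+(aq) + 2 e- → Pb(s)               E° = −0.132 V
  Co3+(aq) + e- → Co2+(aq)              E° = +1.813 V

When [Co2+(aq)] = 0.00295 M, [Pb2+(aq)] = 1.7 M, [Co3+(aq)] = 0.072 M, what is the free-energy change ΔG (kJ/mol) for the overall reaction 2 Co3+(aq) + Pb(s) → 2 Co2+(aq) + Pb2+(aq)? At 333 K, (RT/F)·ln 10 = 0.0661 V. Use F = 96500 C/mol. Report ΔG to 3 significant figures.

With Co³⁺/Co²⁺ reduced at the cathode, E°cell = +1.813 − (−0.132) = +1.945 V and n = 2.
Here Q = ([Co2+(aq)]^2·[Pb2+(aq)]) / [Co3+(aq)]^2 = 0.00285 (log Q = −2.545), giving E = +1.945 − (0.0661/2)·(−2.545) = +2.0291 V.
ΔG = −nFE = −(2)(96500)(+2.0291) J/mol = −392 kJ/mol.

−392 kJ/mol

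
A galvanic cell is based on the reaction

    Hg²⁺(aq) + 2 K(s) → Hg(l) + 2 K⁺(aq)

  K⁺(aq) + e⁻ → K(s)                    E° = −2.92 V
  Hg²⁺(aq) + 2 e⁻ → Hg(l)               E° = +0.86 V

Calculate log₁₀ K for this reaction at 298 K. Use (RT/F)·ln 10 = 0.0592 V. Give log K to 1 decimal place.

The Hg²⁺/Hg couple is reduced (cathode); E°cell = +0.86 − (−2.92) = +3.78 V with n = 2.
At equilibrium E = 0, so log K = nE°cell / 0.0592 = (2)(+3.78) / 0.0592 = 127.7.

log K = 127.7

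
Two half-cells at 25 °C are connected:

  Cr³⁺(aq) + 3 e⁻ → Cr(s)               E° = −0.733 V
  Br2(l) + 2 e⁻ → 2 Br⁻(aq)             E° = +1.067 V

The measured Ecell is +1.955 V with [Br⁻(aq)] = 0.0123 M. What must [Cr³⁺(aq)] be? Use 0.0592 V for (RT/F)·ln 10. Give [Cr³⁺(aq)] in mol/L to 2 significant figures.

0.0075 M

Br₂/Br⁻ is the cathode (higher E°); E°cell = +1.067 − (−0.733) = +1.800 V with n = 6.
Since E = E° − (0.0592/n)·log Q, log Q = n(E° − E)/0.0592 = −15.709.
Balancing electrons gives 3 Br2(l) + 2 Cr(s) → 6 Br⁻(aq) + 2 Cr³⁺(aq); thus Q = [Br⁻(aq)]^6·[Cr³⁺(aq)]^2.
Solving for the unknown gives log [Cr³⁺(aq)] = −2.124, so [Cr³⁺(aq)] ≈ 0.0075 M.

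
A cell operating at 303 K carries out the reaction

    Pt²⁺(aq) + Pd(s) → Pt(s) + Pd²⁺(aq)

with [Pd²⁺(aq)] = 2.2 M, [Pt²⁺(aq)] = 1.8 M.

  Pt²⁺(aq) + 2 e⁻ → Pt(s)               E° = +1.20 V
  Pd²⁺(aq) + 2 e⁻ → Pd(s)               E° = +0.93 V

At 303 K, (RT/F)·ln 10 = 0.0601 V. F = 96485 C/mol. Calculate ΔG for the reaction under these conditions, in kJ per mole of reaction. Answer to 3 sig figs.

−51.6 kJ/mol

E°cell = +1.20 − (+0.93) = +0.27 V; the balanced reaction transfers n = 2 electrons.
Q = [Pd²⁺(aq)] / [Pt²⁺(aq)] = 1.22, so log Q = 0.087 and E = +0.27 − (0.0601/2)(0.087) = +0.2674 V.
Finally ΔG = −nFE = −(2)(96485 C/mol)(+0.2674 V) = −51.6 kJ/mol.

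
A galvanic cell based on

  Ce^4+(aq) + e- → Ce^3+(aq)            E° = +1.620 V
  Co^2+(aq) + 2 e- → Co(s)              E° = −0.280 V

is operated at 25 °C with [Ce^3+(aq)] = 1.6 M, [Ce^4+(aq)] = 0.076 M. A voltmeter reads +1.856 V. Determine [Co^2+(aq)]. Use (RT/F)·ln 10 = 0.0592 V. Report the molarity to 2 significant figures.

With Ce⁴⁺/Ce³⁺ at the cathode and Co²⁺/Co at the anode, E°cell = +1.620 − (−0.280) = +1.900 V (n = 2).
Since E = E° − (0.0592/n)·log Q, log Q = n(E° − E)/0.0592 = 1.486.
The balanced reaction is 2 Ce^4+(aq) + Co(s) → 2 Ce^3+(aq) + Co^2+(aq), so Q = ([Ce^3+(aq)]^2·[Co^2+(aq)]) / [Ce^4+(aq)]^2.
Substituting the known concentrations and solving, log [Co^2+(aq)] = −1.161 and [Co^2+(aq)] = 0.069 M.

0.069 M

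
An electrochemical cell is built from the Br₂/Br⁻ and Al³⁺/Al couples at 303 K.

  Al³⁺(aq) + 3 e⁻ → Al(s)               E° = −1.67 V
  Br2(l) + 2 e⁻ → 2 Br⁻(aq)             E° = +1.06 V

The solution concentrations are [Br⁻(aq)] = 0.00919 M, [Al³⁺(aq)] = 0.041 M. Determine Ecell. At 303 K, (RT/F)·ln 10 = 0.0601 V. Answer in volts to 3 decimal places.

+2.880 V

Since E°(Br₂/Br⁻) > E°(Al³⁺/Al), Br₂/Br⁻ serves as the cathode.
The standard potential is +1.06 − (−1.67) = +2.73 V and the balanced reaction transfers n = 6 electrons.
For the overall reaction 3 Br2(l) + 2 Al(s) → 6 Br⁻(aq) + 2 Al³⁺(aq), Q = [Br⁻(aq)]^6·[Al³⁺(aq)]^2 = 1.01×10^−15, giving log Q = −14.995.
E = E° − (0.0601/n)·log Q = +2.73 − (0.0601/6)(−14.995) = +2.880 V.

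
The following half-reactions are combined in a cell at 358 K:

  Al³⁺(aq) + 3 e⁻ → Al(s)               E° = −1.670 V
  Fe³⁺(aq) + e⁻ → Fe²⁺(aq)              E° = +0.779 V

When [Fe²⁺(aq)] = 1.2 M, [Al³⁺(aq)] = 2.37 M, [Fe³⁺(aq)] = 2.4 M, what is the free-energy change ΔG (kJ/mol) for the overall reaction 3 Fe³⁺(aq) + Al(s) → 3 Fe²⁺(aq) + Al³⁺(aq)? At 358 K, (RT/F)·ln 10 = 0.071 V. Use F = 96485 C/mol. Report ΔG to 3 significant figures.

−712 kJ/mol

The standard cell potential is +0.779 − (−1.670) = +2.449 V, with n = 3 electrons in the balanced equation.
Q = ([Fe²⁺(aq)]^3·[Al³⁺(aq)]) / [Fe³⁺(aq)]^3 = 0.296, so log Q = −0.528 and E = +2.449 − (0.071/3)(−0.528) = +2.4615 V.
Then ΔG = −nFE = −3 × 96485 × +2.4615 J/mol = −712 kJ/mol.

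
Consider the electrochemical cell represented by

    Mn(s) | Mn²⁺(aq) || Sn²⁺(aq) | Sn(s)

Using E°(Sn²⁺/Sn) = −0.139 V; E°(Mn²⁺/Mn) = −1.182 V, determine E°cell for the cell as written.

+1.043 V

By convention the left-hand electrode in cell notation is the anode (oxidation) and the right-hand electrode is the cathode (reduction).
E°cell = E°(right) − E°(left) = −0.139 − (−1.182) = +1.043 V.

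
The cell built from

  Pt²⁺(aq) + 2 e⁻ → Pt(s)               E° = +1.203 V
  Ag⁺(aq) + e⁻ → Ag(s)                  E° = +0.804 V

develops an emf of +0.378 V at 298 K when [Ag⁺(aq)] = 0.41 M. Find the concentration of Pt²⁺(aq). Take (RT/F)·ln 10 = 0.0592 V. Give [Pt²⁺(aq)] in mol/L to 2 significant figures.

With Pt²⁺/Pt at the cathode and Ag⁺/Ag at the anode, E°cell = +1.203 − (+0.804) = +0.399 V (n = 2).
Rearranging E = E° − (0.0592/n)·log Q gives log Q = 2(+0.399 − (+0.378))/0.0592 = 0.709.
Balancing electrons gives Pt²⁺(aq) + 2 Ag(s) → Pt(s) + 2 Ag⁺(aq); thus Q = [Ag⁺(aq)]^2 / [Pt²⁺(aq)].
Isolating [Pt²⁺(aq)] in Q = 10^{0.709} yields log [Pt²⁺(aq)] = −1.483, i.e. 0.033 M.

0.033 M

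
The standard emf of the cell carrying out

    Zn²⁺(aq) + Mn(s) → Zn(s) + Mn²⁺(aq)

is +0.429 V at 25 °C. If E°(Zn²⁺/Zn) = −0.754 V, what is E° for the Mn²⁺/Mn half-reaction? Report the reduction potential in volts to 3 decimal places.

−1.183 V

In the reaction as written the Zn²⁺/Zn couple is reduced (cathode) and Mn²⁺/Mn is oxidized (anode), so E°cell = E°(Zn²⁺/Zn) − E°(Mn²⁺/Mn).
E°(Mn²⁺/Mn) = E°(cathode) − E°cell = −0.754 − (+0.429) = −1.183 V.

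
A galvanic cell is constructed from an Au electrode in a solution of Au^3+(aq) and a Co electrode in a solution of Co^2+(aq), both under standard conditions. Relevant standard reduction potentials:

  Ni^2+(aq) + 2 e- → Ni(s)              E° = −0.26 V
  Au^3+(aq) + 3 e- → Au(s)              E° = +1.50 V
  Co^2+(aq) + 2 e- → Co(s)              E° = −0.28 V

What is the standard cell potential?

+1.78 V

Of the two couples in this cell, the one with the more positive reduction potential is reduced at the cathode: here that is Au³⁺/Au (+1.50 V); Co²⁺/Co (−0.28 V) is the anode.
E°cell = E°(cathode) − E°(anode) = +1.50 − (−0.28) = +1.78 V.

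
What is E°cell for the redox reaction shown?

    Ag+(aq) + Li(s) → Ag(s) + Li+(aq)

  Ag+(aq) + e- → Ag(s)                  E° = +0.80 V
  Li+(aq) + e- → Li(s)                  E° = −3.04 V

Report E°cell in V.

+3.84 V

In the reaction as written, Ag+(aq) is reduced (cathode) and Li+(aq) is produced by oxidation at the anode.
E°cell = E°(cathode) − E°(anode) = +0.80 − (−3.04) = +3.84 V.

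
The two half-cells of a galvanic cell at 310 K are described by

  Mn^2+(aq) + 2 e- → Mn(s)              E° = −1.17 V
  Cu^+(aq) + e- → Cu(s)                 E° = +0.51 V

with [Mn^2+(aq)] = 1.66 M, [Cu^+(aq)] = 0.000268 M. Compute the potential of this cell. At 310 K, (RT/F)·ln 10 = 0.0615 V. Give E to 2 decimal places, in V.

The Cu⁺/Cu couple has the more positive E°, so it is the cathode; Mn²⁺/Mn is the anode.
E°cell = +0.51 − (−1.17) = +1.68 V, with n = 2 electrons transferred.
The balanced reaction is 2 Cu^+(aq) + Mn(s) → 2 Cu(s) + Mn^2+(aq), so Q = [Mn^2+(aq)] / [Cu^+(aq)]^2 = 2.31×10^7 and log Q = 7.364.
Applying E = E° − (RT ln10/nF)·log Q gives +1.68 − (0.0615/2)(7.364) = +1.45 V.

+1.45 V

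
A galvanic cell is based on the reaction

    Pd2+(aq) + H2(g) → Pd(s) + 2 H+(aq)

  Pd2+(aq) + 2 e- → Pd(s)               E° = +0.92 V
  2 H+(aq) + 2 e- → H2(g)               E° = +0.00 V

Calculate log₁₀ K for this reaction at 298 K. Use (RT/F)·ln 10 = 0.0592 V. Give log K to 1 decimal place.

log K = 31.1

The Pd²⁺/Pd couple is reduced (cathode); E°cell = +0.92 − (+0.00) = +0.92 V with n = 2.
At equilibrium E = 0, so log K = nE°cell / 0.0592 = (2)(+0.92) / 0.0592 = 31.1.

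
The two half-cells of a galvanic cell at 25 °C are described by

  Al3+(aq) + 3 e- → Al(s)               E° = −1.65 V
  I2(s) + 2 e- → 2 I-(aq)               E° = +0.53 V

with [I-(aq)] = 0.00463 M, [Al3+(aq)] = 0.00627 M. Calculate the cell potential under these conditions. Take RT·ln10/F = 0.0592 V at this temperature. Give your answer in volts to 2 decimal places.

I₂/I⁻ is reduced (cathode, E° = +0.53 V) and Al³⁺/Al is oxidized (anode).
E°cell = +0.53 − (−1.65) = +2.18 V, with n = 6 electrons transferred.
The balanced reaction is 3 I2(s) + 2 Al(s) → 6 I-(aq) + 2 Al3+(aq), so Q = [I-(aq)]^6·[Al3+(aq)]^2 = 3.87×10^−19 and log Q = −18.412.
E = E° − (0.0592/n)·log Q = +2.18 − (0.0592/6)(−18.412) = +2.36 V.

+2.36 V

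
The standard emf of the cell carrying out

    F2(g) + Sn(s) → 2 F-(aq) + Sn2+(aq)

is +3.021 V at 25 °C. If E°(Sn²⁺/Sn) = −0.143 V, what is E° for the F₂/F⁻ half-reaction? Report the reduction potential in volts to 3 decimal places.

+2.878 V

In the reaction as written the F₂/F⁻ couple is reduced (cathode) and Sn²⁺/Sn is oxidized (anode), so E°cell = E°(F₂/F⁻) − E°(Sn²⁺/Sn).
E°(F₂/F⁻) = E°cell + E°(anode) = +3.021 + (−0.143) = +2.878 V.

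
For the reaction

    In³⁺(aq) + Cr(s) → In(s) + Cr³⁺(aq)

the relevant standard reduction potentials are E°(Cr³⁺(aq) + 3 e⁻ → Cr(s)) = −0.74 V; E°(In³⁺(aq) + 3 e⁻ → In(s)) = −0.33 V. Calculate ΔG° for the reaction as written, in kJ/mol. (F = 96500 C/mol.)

−119 kJ/mol

In the reaction as written In³⁺(aq) is reduced, so the In³⁺/In couple is the cathode and Cr³⁺/Cr is the anode.
E°cell = −0.33 − (−0.74) = +0.41 V; balancing electrons gives n = 3.
ΔG° = −nFE°cell = −(3)(96500)(+0.41) J/mol = −119 kJ/mol.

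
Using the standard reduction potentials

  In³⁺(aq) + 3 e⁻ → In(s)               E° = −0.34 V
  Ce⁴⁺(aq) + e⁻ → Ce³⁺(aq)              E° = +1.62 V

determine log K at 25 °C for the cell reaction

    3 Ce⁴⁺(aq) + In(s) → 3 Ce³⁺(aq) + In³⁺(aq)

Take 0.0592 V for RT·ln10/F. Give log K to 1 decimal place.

The Ce⁴⁺/Ce³⁺ couple is reduced (cathode); E°cell = +1.62 − (−0.34) = +1.96 V with n = 3.
At equilibrium E = 0, so log K = nE°cell / 0.0592 = (3)(+1.96) / 0.0592 = 99.3.

log K = 99.3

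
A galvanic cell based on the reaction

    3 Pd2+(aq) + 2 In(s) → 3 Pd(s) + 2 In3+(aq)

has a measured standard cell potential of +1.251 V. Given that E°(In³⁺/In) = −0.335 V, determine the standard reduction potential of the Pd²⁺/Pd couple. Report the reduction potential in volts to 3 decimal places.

In the reaction as written the Pd²⁺/Pd couple is reduced (cathode) and In³⁺/In is oxidized (anode), so E°cell = E°(Pd²⁺/Pd) − E°(In³⁺/In).
E°(Pd²⁺/Pd) = E°cell + E°(anode) = +1.251 + (−0.335) = +0.916 V.

+0.916 V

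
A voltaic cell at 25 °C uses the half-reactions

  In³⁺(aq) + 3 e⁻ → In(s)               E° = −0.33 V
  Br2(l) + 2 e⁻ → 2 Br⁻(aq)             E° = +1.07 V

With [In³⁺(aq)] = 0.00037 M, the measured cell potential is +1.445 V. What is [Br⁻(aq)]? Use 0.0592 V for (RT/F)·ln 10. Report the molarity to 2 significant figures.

The Br₂/Br⁻ couple has the larger reduction potential, so it is the cathode: E°cell = +1.07 − (−0.33) = +1.40 V and n = 6.
From the Nernst equation, log Q = n(E° − E)/0.0592 = 6·(+1.40 − (+1.445))/0.0592 = −4.561.
Balancing electrons gives 3 Br2(l) + 2 In(s) → 6 Br⁻(aq) + 2 In³⁺(aq); thus Q = [Br⁻(aq)]^6·[In³⁺(aq)]^2.
Solving for the unknown gives log [Br⁻(aq)] = 0.384, so [Br⁻(aq)] ≈ 2.4 M.

2.4 M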